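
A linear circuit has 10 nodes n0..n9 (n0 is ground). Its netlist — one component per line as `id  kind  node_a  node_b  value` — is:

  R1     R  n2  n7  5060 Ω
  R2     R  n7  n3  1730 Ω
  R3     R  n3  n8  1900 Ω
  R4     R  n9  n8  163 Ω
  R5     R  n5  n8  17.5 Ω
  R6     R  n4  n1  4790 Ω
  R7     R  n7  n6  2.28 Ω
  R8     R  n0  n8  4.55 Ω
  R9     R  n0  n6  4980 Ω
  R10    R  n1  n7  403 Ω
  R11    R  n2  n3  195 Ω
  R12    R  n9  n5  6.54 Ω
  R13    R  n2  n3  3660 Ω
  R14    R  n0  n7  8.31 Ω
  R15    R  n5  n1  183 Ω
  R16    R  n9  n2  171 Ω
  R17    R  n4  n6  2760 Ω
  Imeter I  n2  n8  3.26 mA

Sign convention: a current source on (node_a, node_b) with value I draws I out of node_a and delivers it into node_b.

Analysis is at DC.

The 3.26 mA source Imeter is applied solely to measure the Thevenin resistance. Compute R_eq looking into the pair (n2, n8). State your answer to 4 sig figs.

Element admittances at DC:
  Y(R1) = 0.0001976 S between n2,n7
  Y(R2) = 0.0005780 S between n7,n3
  Y(R3) = 0.0005263 S between n3,n8
  Y(R4) = 0.006135 S between n9,n8
  Y(R5) = 0.05714 S between n5,n8
  Y(R6) = 0.0002088 S between n4,n1
  Y(R7) = 0.4386 S between n7,n6
  Y(R8) = 0.2198 S between n0,n8
  Y(R9) = 0.0002008 S between n0,n6
  Y(R10) = 0.002481 S between n1,n7
  Y(R11) = 0.005128 S between n2,n3
  Y(R12) = 0.1529 S between n9,n5
  Y(R13) = 0.0002732 S between n2,n3
  Y(R14) = 0.1203 S between n0,n7
  Y(R15) = 0.005464 S between n5,n1
  Y(R16) = 0.005848 S between n9,n2
  Y(R17) = 0.0003623 S between n4,n6
  Imeter: injects 0.00326 A into n8 (from n2)
Assemble and solve the 9×9 MNA system:
  V(n1)=-0.02692  V(n2)=-0.5134  V(n3)=-0.4264  V(n4)=-0.01199  V(n5)=-0.03819  V(n6)=-0.003381  V(n7)=-0.003376  V(n8)=0.001851  V(n9)=-0.05355

R_eq = 158.1 Ω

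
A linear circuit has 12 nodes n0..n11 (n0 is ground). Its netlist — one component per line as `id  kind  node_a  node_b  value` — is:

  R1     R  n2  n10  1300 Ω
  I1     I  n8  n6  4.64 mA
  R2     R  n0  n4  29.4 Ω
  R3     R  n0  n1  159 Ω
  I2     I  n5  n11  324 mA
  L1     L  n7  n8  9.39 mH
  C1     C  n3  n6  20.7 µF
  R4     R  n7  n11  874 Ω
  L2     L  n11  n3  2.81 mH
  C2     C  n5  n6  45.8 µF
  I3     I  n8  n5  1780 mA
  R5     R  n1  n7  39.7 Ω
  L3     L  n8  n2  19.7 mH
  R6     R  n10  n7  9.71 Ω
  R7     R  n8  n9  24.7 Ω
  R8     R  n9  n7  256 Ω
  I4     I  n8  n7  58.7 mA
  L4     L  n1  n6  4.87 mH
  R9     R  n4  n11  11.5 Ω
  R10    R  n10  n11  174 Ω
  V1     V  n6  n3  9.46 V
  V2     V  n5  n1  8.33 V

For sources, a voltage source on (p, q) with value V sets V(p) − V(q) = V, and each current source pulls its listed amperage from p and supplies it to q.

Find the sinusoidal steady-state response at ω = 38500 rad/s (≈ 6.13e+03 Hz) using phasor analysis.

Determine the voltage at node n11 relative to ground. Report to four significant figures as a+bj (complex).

MNA unknowns: 11 node voltages V₁..V_11 plus 2 source currents (V1, V2)
R1: Y=0.0007692+0.000j on G[2,10]
I1: z[8]−=0.00464, z[6]+=0.00464
R2: Y=0.03401+0.000j on G[0,4]
R3: Y=0.006289+0.000j on G[0,1]
I2: z[5]−=0.324, z[11]+=0.324
L1: Y=0.000-0.002766j on G[7,8]
C1: Y=0.000+0.7969j on G[3,6]
R4: Y=0.001144+0.000j on G[7,11]
L2: Y=0.000-0.009243j on G[11,3]
C2: Y=0.000+1.763j on G[5,6]
I3: z[8]−=1.78, z[5]+=1.78
R5: Y=0.02519+0.000j on G[1,7]
L3: Y=0.000-0.001318j on G[8,2]
R6: Y=0.1030+0.000j on G[10,7]
R7: Y=0.04049+0.000j on G[8,9]
R8: Y=0.003906+0.000j on G[9,7]
I4: z[8]−=0.0587, z[7]+=0.0587
L4: Y=0.000-0.005333j on G[1,6]
R9: Y=0.08696+0.000j on G[4,11]
R10: Y=0.005747+0.000j on G[10,11]
V1: row V6−V3=9.46, i_V1 at 6,3
V2: row V5−V1=8.33, i_V2 at 5,1
solve → V1=2.734+1.774j, V2=-359.3-33.90j, V3=1.642+1.783j, V4=-0.5055-0.3280j, V5=11.06+1.774j, V6=11.10+1.783j, V7=-53.75+1.356j, V8=-339.0-212.6j, V9=-313.9-193.7j, V10=-53.11+1.013j, V11=-0.7033-0.4562j
aux → i_V1=0.02070-7.561j, i_V2=1.440+0.06630j

-0.7033-0.4562j V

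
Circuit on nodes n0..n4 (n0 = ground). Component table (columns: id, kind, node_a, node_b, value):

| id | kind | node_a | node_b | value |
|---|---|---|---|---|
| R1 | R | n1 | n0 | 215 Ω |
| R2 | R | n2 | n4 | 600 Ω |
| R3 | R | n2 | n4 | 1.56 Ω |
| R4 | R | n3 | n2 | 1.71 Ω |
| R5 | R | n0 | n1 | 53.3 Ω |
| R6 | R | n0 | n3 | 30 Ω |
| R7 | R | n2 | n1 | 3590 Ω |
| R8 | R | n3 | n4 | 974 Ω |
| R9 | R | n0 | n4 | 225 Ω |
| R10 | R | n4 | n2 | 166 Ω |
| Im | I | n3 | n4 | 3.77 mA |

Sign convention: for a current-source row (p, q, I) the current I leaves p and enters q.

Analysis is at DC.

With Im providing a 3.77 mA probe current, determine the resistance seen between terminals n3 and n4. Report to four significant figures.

R_eq = 3.200 Ω

MNA unknowns: 4 node voltages V₁..V_4
R1: Y=0.004651 on G[1,0]
R2: Y=0.001667 on G[2,4]
R3: Y=0.6410 on G[2,4]
R4: Y=0.5848 on G[3,2]
R5: Y=0.01876 on G[0,1]
R6: Y=0.03333 on G[0,3]
R7: Y=0.0002786 on G[2,1]
R8: Y=0.001027 on G[3,4]
R9: Y=0.004444 on G[0,4]
R10: Y=0.006024 on G[4,2]
Im: z[3]−=0.00377, z[4]+=0.00377
solve → V1=5.747e-05, V2=0.004888, V3=-0.001455, V4=0.01061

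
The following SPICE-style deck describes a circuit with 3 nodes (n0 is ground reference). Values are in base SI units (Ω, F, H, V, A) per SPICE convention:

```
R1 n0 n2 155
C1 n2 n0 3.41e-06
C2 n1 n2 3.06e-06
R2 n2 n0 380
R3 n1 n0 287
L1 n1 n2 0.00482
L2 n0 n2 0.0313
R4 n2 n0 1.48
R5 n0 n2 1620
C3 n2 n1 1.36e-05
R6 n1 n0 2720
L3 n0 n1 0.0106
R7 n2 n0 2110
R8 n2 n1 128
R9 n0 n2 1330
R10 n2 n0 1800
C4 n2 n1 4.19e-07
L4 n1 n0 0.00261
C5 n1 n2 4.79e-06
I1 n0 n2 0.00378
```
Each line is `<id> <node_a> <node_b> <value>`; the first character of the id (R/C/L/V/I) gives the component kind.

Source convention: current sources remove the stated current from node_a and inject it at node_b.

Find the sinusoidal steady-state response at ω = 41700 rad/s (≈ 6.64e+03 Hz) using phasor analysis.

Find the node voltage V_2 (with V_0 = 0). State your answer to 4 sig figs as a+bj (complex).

Element admittances at ω=41700 rad/s:
  Y(R1) = 0.006452+0.000j S between n0,n2
  Y(C1) = 0.000+0.1422j S between n2,n0
  Y(C2) = 0.000+0.1276j S between n1,n2
  Y(R2) = 0.002632+0.000j S between n2,n0
  Y(R3) = 0.003484+0.000j S between n1,n0
  Y(L1) = 0.000-0.004975j S between n1,n2
  Y(L2) = 0.000-0.0007662j S between n0,n2
  Y(R4) = 0.6757+0.000j S between n2,n0
  Y(R5) = 0.0006173+0.000j S between n0,n2
  Y(C3) = 0.000+0.5671j S between n2,n1
  Y(R6) = 0.0003676+0.000j S between n1,n0
  Y(L3) = 0.000-0.002262j S between n0,n1
  Y(R7) = 0.0004739+0.000j S between n2,n0
  Y(R8) = 0.007812+0.000j S between n2,n1
  Y(R9) = 0.0007519+0.000j S between n0,n2
  Y(R10) = 0.0005556+0.000j S between n2,n0
  Y(C4) = 0.000+0.01747j S between n2,n1
  Y(L4) = 0.000-0.009188j S between n1,n0
  Y(C5) = 0.000+0.1997j S between n1,n2
  I1: injects 0.00378 A into n2 (from n0)
Assemble and solve the 2×2 MNA system:
  V(n1)=0.005355-0.0009816j  V(n2)=0.005283-0.0009926j

0.005283-0.0009926j V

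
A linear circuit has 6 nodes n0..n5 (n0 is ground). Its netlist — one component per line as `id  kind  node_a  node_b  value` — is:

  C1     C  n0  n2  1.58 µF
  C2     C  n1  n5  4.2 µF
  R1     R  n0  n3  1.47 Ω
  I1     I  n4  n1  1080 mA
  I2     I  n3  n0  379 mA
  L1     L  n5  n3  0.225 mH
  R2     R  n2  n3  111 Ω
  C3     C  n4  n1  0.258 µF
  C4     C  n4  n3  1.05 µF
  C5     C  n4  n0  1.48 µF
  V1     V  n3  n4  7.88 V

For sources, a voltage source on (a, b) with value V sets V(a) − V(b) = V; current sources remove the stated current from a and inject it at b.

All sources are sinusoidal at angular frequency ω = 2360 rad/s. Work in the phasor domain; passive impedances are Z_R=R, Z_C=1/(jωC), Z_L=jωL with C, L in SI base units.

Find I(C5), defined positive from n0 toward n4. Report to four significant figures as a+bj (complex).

0.0001601+0.02946j A

Apply KCL at each of the 5 non-ground nodes and solve the resulting linear system.
Node n1: branches {C2, I1, C3} → V_1 = -1.009-102.1j
Node n2: branches {C1, R2} → V_2 = -0.4582+0.2355j
Node n3: branches {R1, I2, L1, R2, C4, V1} → V_3 = -0.5556+0.04582j
Node n4: branches {I1, C3, C4, C5, V1} → V_4 = -8.436+0.04582j
Node n5: branches {C2, L1} → V_5 = -0.5532+0.5863j
Source currents: i(V1)=1.018-0.05351j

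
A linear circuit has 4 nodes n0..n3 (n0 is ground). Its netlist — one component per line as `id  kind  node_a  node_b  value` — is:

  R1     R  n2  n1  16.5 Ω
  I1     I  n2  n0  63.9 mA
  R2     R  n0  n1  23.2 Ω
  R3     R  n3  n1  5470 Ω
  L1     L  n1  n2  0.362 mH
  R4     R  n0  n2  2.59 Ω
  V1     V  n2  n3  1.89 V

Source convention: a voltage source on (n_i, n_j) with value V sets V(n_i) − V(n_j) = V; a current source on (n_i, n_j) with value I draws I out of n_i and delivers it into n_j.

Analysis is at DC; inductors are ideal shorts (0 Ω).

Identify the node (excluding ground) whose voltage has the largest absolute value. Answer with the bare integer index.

3

MNA unknowns: 3 node voltages V₁..V_3 plus 2 source currents (L1, V1)
R1: Y=0.06061 on G[2,1]
I1: z[2]−=0.0639, z[0]+=0.0639
R2: Y=0.04310 on G[0,1]
R3: Y=0.0001828 on G[3,1]
L1: row V1−V2=0, i_L1 at 1,2
R4: Y=0.3861 on G[0,2]
V1: row V2−V3=1.89, i_V1 at 2,3
solve → V1=-0.1489, V2=-0.1489, V3=-2.039
aux → i_L1=0.006072, i_V1=-0.0003455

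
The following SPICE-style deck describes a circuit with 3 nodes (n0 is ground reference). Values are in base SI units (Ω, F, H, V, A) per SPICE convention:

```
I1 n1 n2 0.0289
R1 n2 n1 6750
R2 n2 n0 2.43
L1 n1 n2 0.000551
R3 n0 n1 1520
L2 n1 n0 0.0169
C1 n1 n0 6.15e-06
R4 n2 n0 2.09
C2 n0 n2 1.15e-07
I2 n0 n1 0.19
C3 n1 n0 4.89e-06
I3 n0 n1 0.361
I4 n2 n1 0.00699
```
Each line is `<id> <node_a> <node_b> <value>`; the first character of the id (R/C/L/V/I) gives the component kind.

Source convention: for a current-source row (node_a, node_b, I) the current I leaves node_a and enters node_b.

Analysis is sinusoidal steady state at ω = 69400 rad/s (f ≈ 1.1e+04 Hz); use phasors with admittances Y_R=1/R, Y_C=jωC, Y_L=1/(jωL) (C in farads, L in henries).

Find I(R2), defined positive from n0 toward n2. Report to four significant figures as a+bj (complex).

Apply KCL at each of the 2 non-ground nodes and solve the resulting linear system.
Node n1: branches {I1, R1, L1, R3, L2, C1, I2, C3, I3, I4} → V_1 = 0.0006536-0.7158j
Node n2: branches {I1, R1, R2, L1, R4, C2, I4} → V_2 = 0.003587-6.512e-05j

-0.001476+2.680e-05j A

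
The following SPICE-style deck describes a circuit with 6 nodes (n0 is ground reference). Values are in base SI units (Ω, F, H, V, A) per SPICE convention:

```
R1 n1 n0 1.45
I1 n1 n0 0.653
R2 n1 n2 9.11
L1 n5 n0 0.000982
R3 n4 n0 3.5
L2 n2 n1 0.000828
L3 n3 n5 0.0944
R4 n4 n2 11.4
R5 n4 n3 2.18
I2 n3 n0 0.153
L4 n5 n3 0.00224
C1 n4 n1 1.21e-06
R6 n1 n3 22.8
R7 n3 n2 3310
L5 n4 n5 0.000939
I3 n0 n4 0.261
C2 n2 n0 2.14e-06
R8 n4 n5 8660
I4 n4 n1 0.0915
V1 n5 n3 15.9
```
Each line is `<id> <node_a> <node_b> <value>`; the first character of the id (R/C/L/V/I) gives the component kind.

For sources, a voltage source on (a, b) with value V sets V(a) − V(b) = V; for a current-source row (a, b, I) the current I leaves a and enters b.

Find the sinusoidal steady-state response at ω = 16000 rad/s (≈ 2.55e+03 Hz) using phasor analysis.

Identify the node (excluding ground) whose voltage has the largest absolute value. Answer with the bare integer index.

Apply KCL at each of the 5 non-ground nodes and solve the resulting linear system.
Node n1: branches {R1, I1, R2, L2, C1, R6, I4} → V_1 = -0.8747+0.4633j
Node n2: branches {R2, L2, R4, R7, C2} → V_2 = -0.9670+1.293j
Node n3: branches {L3, R5, I2, L4, R6, R7, V1} → V_3 = -2.336+5.509j
Node n4: branches {R3, R4, R5, C1, L5, I3, R8, I4} → V_4 = -0.8685+2.019j
Node n5: branches {L1, L3, L4, L5, R8, V1} → V_5 = 13.56+5.509j
Source currents: i(V1)=-0.5846+2.278j

5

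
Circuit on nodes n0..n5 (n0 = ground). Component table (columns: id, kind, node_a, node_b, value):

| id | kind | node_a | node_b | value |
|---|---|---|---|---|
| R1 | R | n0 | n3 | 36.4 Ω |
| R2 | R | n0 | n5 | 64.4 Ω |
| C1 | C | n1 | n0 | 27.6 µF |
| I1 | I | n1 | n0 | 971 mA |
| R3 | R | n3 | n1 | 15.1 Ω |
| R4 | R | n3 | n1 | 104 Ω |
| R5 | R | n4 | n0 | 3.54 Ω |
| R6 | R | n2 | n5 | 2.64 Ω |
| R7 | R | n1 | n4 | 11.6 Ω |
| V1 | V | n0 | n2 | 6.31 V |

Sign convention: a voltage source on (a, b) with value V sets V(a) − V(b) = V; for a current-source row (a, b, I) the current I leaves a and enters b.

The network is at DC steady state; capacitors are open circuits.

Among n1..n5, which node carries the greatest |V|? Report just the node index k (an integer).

1

Element admittances at DC:
  Y(R1) = 0.02747 S between n0,n3
  Y(R2) = 0.01553 S between n0,n5
  Y(C1) = 0.000 S between n1,n0
  I1: injects 0.971 A into n0 (from n1)
  Y(R3) = 0.06623 S between n3,n1
  Y(R4) = 0.009615 S between n3,n1
  Y(R5) = 0.2825 S between n4,n0
  Y(R6) = 0.3788 S between n2,n5
  Y(R7) = 0.08621 S between n1,n4
  V1: constraint V(n0)−V(n2) = 6.31
Assemble and solve the 6×6 MNA system:
  V(n1)=-11.26  V(n2)=-6.310  V(n3)=-8.267  V(n4)=-2.633  V(n5)=-6.062
  i(V1)=-0.09412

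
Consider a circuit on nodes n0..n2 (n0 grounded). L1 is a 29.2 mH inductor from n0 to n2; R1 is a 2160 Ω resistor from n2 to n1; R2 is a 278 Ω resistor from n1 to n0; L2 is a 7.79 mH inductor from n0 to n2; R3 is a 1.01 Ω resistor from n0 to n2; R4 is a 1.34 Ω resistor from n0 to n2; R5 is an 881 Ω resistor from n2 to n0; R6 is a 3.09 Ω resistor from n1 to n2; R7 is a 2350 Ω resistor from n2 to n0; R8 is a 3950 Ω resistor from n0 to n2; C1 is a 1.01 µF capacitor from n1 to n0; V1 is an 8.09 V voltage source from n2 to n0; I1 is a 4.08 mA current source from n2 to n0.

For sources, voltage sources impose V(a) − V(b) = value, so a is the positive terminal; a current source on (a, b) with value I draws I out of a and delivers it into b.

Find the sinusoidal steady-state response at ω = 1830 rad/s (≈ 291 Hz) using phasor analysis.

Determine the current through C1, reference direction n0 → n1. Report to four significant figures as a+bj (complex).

-8.341e-05-0.01479j A

Apply KCL at each of the 2 non-ground nodes and solve the resulting linear system.
Node n1: branches {R1, R2, R6, C1} → V_1 = 8.001-0.04513j
Node n2: branches {L1, R1, L2, R3, R4, R5, R6, R7, R8, V1, I1} → V_2 = 8.090+0.000j
Source currents: i(V1)=-14.09+0.7043j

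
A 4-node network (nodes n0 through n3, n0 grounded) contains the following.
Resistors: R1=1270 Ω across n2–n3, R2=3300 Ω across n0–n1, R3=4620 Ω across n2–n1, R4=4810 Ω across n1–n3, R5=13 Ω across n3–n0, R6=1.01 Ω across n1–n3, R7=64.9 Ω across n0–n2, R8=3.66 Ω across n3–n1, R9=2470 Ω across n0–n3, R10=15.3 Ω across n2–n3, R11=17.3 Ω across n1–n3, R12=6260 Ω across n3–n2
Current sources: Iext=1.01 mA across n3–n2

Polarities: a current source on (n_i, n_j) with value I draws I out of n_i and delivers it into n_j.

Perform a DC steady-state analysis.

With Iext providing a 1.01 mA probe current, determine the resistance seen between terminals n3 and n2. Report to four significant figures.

Element admittances at DC:
  Y(R1) = 0.0007874 S between n2,n3
  Y(R2) = 0.0003030 S between n0,n1
  Y(R3) = 0.0002165 S between n2,n1
  Y(R4) = 0.0002079 S between n1,n3
  Y(R5) = 0.07692 S between n3,n0
  Y(R6) = 0.9901 S between n1,n3
  Y(R7) = 0.01541 S between n0,n2
  Y(R8) = 0.2732 S between n3,n1
  Y(R9) = 0.0004049 S between n0,n3
  Y(R10) = 0.06536 S between n2,n3
  Y(R11) = 0.05780 S between n1,n3
  Y(R12) = 0.0001597 S between n3,n2
  Iext: injects 0.00101 A into n2 (from n3)
Assemble and solve the 3×3 MNA system:
  V(n1)=-0.002105  V(n2)=0.01062  V(n3)=-0.002107

R_eq = 12.60 Ω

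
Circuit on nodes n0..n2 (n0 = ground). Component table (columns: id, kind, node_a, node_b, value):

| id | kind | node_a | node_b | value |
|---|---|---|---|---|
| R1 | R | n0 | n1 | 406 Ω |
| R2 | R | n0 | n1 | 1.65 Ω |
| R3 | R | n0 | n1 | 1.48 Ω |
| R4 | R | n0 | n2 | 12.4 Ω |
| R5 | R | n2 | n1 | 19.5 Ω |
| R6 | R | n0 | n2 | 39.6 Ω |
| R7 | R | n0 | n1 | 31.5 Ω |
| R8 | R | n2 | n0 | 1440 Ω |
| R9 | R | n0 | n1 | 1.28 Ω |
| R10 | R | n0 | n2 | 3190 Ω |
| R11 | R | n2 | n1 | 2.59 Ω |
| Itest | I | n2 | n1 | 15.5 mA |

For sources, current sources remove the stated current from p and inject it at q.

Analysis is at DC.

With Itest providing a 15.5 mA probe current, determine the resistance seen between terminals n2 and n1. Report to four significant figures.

MNA unknowns: 2 node voltages V₁..V_2
R1: Y=0.002463 on G[0,1]
R2: Y=0.6061 on G[0,1]
R3: Y=0.6757 on G[0,1]
R4: Y=0.08065 on G[0,2]
R5: Y=0.05128 on G[2,1]
R6: Y=0.02525 on G[0,2]
R7: Y=0.03175 on G[0,1]
R8: Y=0.0006944 on G[2,0]
R9: Y=0.7812 on G[0,1]
R10: Y=0.0003135 on G[0,2]
R11: Y=0.3861 on G[2,1]
Itest: z[2]−=0.0155, z[1]+=0.0155
solve → V1=0.001395, V2=-0.02736

R_eq = 1.855 Ω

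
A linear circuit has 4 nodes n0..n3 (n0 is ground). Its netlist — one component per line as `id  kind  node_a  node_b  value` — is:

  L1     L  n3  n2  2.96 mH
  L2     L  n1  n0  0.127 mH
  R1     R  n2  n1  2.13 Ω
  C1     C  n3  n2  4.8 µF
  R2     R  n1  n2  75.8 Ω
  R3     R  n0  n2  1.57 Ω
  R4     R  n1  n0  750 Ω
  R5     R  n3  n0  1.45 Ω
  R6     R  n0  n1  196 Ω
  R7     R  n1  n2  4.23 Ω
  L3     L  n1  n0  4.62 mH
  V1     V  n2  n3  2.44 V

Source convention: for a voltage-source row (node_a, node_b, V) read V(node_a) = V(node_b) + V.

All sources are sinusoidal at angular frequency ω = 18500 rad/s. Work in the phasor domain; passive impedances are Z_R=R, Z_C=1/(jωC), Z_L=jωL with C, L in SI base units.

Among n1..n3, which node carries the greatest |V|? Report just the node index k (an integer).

3

MNA unknowns: 3 node voltages V₁..V_3 plus 1 source current (V1)
L1: Y=0.000-0.01826j on G[3,2]
L2: Y=0.000-0.4256j on G[1,0]
R1: Y=0.4695+0.000j on G[2,1]
C1: Y=0.000+0.08880j on G[3,2]
R2: Y=0.01319+0.000j on G[1,2]
R3: Y=0.6369+0.000j on G[0,2]
R4: Y=0.001333+0.000j on G[1,0]
R5: Y=0.6897+0.000j on G[3,0]
R6: Y=0.005102+0.000j on G[0,1]
R7: Y=0.2364+0.000j on G[1,2]
L3: Y=0.000-0.01170j on G[1,0]
V1: row V2−V3=2.44, i_V1 at 2,3
solve → V1=0.6742+0.6237j, V2=1.060+0.2192j, V3=-1.380+0.2192j
aux → i_V1=-0.9520-0.02091j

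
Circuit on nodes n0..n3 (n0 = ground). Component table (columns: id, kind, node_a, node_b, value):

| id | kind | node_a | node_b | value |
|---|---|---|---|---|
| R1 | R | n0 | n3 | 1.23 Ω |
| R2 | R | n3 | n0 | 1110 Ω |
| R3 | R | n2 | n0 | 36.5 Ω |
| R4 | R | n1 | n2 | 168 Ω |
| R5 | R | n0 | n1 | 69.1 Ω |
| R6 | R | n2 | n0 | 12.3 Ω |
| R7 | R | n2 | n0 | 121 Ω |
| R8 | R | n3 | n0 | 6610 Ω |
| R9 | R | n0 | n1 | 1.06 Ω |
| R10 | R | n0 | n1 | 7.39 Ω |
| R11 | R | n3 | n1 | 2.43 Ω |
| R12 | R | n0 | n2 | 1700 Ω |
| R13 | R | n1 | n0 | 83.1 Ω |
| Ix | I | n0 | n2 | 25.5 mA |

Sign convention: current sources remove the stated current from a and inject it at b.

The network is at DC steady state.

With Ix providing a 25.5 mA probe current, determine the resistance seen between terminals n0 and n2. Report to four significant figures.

MNA unknowns: 3 node voltages V₁..V_3
R1: Y=0.8130 on G[0,3]
R2: Y=0.0009009 on G[3,0]
R3: Y=0.02740 on G[2,0]
R4: Y=0.005952 on G[1,2]
R5: Y=0.01447 on G[0,1]
R6: Y=0.08130 on G[2,0]
R7: Y=0.008264 on G[2,0]
R8: Y=0.0001513 on G[3,0]
R9: Y=0.9434 on G[0,1]
R10: Y=0.1353 on G[0,1]
R11: Y=0.4115 on G[3,1]
R12: Y=0.0005882 on G[0,2]
R13: Y=0.01203 on G[1,0]
Ix: z[0]−=0.0255, z[2]+=0.0255
solve → V1=0.0008879, V2=0.2065, V3=0.0002981

R_eq = 8.099 Ω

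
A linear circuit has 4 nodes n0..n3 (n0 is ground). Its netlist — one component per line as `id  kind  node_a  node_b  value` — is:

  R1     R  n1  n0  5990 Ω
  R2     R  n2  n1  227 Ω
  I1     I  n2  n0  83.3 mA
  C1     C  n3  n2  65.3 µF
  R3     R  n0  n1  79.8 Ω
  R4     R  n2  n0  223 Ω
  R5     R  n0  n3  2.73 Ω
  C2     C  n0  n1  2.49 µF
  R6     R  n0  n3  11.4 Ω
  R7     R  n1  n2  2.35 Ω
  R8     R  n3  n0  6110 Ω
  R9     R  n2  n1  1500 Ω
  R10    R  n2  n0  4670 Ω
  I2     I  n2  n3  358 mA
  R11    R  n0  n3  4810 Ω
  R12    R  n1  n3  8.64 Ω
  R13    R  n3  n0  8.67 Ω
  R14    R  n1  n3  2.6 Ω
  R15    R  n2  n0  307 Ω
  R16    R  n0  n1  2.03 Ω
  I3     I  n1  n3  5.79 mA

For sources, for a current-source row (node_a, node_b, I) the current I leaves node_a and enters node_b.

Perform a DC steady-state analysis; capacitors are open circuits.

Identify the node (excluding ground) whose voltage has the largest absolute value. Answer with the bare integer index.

2

MNA unknowns: 3 node voltages V₁..V_3
R1: Y=0.0001669 on G[1,0]
R2: Y=0.004405 on G[2,1]
I1: z[2]−=0.0833, z[0]+=0.0833
C1: Y=0.000 on G[3,2]
R3: Y=0.01253 on G[0,1]
R4: Y=0.004484 on G[2,0]
R5: Y=0.3663 on G[0,3]
C2: Y=0.000 on G[0,1]
R6: Y=0.08772 on G[0,3]
R7: Y=0.4255 on G[1,2]
R8: Y=0.0001637 on G[3,0]
R9: Y=0.0006667 on G[2,1]
R10: Y=0.0002141 on G[2,0]
I2: z[2]−=0.358, z[3]+=0.358
R11: Y=0.0002079 on G[0,3]
R12: Y=0.1157 on G[1,3]
R13: Y=0.1153 on G[3,0]
R14: Y=0.3846 on G[1,3]
R15: Y=0.003257 on G[2,0]
R16: Y=0.4926 on G[0,1]
I3: z[1]−=0.00579, z[3]+=0.00579
solve → V1=-0.3451, V2=-1.345, V3=0.1786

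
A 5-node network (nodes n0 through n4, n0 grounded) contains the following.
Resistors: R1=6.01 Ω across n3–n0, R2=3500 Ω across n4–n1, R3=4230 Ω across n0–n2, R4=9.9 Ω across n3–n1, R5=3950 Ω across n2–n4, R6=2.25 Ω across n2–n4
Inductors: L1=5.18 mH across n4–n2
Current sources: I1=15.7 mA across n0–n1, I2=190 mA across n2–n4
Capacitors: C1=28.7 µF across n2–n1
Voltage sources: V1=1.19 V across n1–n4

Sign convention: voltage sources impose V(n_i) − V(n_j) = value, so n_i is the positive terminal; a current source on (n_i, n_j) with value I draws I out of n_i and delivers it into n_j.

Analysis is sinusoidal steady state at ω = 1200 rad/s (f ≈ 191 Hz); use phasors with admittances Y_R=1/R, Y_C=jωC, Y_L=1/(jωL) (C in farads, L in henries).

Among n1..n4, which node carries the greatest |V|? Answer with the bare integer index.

2

Element admittances at ω=1200 rad/s:
  Y(R1) = 0.1664+0.000j S between n3,n0
  Y(L1) = 0.000-0.1609j S between n4,n2
  Y(R2) = 0.0002857+0.000j S between n4,n1
  Y(R3) = 0.0002364+0.000j S between n0,n2
  I1: injects 0.0157 A into n1 (from n0)
  Y(R4) = 0.1010+0.000j S between n3,n1
  Y(C1) = 0.000+0.03444j S between n2,n1
  Y(R5) = 0.0002532+0.000j S between n2,n4
  Y(R6) = 0.4444+0.000j S between n2,n4
  I2: injects 0.19 A into n4 (from n2)
  V1: constraint V(n1)−V(n4) = 1.19
Assemble and solve the 5×5 MNA system:
  V(n1)=0.2549+0.0001009j  V(n2)=-1.354-0.02682j  V(n3)=0.09628+3.811e-05j  V(n4)=-0.9351+0.0001009j
  i(V1)=0.0002671-0.05542j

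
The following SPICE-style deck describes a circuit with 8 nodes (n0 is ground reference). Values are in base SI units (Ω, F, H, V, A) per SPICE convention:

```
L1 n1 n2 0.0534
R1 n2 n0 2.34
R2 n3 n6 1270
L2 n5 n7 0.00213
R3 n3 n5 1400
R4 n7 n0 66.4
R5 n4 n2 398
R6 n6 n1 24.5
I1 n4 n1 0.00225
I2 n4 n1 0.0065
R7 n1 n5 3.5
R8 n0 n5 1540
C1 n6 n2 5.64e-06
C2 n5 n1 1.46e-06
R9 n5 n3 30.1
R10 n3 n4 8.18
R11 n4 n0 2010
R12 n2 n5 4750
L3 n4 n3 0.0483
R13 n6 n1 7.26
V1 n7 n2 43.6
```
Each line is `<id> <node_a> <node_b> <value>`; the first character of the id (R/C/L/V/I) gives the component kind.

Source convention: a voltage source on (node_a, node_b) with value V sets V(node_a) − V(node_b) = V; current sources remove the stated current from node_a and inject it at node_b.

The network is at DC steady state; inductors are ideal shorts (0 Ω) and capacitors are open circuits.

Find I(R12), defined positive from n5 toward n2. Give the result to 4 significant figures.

MNA unknowns: 7 node voltages V₁..V_7 plus 4 source currents (L1, L2, L3, V1)
L1: row V1−V2=0, i_L1 at 1,2
R1: Y=0.4274 on G[2,0]
R2: Y=0.0007874 on G[3,6]
L2: row V5−V7=0, i_L2 at 5,7
R3: Y=0.0007143 on G[3,5]
R4: Y=0.01506 on G[7,0]
R5: Y=0.002513 on G[4,2]
R6: Y=0.04082 on G[6,1]
I1: z[4]−=0.00225, z[1]+=0.00225
I2: z[4]−=0.0065, z[1]+=0.0065
R7: Y=0.2857 on G[1,5]
R8: Y=0.0006494 on G[0,5]
C1: Y=0.000 on G[6,2]
C2: Y=0.000 on G[5,1]
R9: Y=0.03322 on G[5,3]
R10: Y=0.1222 on G[3,4]
R11: Y=0.0004975 on G[4,0]
R12: Y=0.0002105 on G[2,5]
L3: row V4−V3=0, i_L3 at 4,3
R13: Y=0.1377 on G[6,1]
V1: row V7−V2=43.6, i_V1 at 7,2
solve → V1=-1.588, V2=-1.588, V3=37.42, V4=37.42, V5=42.01, V6=-1.417, V7=42.01
aux → i_L1=12.50, i_L2=-12.65, i_L3=-0.1254, i_V1=-13.28

0.009179 A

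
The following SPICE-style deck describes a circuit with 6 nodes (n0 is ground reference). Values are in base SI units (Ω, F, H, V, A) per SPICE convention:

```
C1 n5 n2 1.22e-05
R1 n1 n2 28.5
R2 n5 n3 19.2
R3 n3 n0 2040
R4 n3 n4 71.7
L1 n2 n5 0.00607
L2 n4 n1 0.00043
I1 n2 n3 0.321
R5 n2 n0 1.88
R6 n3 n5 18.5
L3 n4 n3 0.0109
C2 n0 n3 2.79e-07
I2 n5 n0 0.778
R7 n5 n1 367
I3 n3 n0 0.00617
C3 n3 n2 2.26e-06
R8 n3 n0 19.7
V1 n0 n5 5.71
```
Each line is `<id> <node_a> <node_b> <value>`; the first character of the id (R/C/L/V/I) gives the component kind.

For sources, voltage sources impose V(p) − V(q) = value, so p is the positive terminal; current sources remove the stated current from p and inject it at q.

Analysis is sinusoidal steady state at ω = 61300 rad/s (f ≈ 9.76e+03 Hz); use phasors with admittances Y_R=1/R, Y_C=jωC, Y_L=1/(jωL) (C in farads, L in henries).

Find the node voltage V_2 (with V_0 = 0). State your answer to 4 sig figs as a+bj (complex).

Apply KCL at each of the 5 non-ground nodes and solve the resulting linear system.
Node n1: branches {R1, L2, R7} → V_1 = -3.335-2.113j
Node n2: branches {C1, R1, L1, I1, R5, C3} → V_2 = -3.766-2.176j
Node n3: branches {R2, R3, R4, I1, R6, L3, C2, I3, C3, R8} → V_3 = -1.683-1.629j
Node n4: branches {R4, L2, L3} → V_4 = -3.242-1.543j
Node n5: branches {C1, R2, L1, R6, I2, R7, V1} → V_5 = -5.710+0.000j
Source currents: i(V1)=-1.278-1.270j

-3.766-2.176j V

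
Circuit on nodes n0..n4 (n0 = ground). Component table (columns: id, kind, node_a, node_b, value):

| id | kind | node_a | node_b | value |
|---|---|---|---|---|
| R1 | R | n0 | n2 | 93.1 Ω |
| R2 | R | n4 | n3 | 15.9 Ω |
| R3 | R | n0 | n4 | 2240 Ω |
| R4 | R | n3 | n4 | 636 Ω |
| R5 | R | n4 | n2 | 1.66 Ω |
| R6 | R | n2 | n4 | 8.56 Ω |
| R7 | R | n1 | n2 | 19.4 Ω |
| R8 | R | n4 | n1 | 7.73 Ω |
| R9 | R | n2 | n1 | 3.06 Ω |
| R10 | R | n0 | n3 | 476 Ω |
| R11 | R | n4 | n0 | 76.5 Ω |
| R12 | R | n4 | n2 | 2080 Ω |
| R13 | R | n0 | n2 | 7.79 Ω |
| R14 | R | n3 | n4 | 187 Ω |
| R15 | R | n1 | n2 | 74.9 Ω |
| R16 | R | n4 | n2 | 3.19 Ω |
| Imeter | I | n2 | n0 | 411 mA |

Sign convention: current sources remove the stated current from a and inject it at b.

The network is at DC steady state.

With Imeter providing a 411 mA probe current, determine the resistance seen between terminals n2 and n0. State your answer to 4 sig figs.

Apply KCL at each of the 4 non-ground nodes and solve the resulting linear system.
Node n1: branches {R7, R8, R9, R15} → V_1 = -2.652
Node n2: branches {R1, R5, R6, R7, R9, R12, R13, R15, R16, Imeter} → V_2 = -2.661
Node n3: branches {R2, R4, R10, R14} → V_3 = -2.548
Node n4: branches {R2, R3, R4, R5, R6, R8, R11, R12, R14, R16} → V_4 = -2.625

R_eq = 6.474 Ω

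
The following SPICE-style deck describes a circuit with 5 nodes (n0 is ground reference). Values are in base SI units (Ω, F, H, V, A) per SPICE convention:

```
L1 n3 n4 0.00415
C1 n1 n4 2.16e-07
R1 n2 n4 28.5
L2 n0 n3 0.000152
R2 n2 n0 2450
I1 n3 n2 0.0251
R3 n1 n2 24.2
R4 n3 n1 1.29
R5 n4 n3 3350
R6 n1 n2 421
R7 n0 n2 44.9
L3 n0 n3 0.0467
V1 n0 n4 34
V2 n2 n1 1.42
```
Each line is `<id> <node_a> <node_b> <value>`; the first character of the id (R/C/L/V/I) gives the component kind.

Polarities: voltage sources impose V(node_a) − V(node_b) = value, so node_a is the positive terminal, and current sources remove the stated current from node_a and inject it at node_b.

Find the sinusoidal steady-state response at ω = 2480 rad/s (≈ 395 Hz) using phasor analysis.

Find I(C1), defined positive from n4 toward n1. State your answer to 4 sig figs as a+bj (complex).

-0.0002157-0.01681j A

Apply KCL at each of the 4 non-ground nodes and solve the resulting linear system.
Node n1: branches {C1, R3, R4, R6, V2} → V_1 = -2.618-0.4027j
Node n2: branches {R1, R2, I1, R3, R6, R7, V2} → V_2 = -1.198-0.4027j
Node n3: branches {L1, L2, I1, R4, R5, L3} → V_3 = -1.200-0.4110j
Node n4: branches {L1, C1, R1, R5, V1} → V_4 = -34.00+0.000j
Source currents: i(V1)=-1.121+3.184j, i(V2)=-1.161+0.02326j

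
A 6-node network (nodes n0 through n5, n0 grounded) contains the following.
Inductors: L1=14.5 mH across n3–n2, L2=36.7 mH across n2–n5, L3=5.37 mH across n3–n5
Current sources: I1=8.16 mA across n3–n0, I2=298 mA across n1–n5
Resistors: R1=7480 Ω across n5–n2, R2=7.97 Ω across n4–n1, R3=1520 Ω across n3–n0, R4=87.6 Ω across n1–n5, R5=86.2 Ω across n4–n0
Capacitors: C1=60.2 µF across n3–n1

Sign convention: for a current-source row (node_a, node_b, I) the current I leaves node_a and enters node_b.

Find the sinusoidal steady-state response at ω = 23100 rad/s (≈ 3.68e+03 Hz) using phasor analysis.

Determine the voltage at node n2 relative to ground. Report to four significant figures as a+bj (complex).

3.495+3.897j V

Apply KCL at each of the 5 non-ground nodes and solve the resulting linear system.
Node n1: branches {R2, C1, R4, I2} → V_1 = -0.7176+0.004460j
Node n2: branches {L1, L2, R1} → V_2 = 3.495+3.897j
Node n3: branches {L1, I1, C1, R3, L3} → V_3 = -0.8209-0.07200j
Node n4: branches {R2, R5} → V_4 = -0.6568+0.004083j
Node n5: branches {L2, R1, R4, L3, I2} → V_5 = 15.41+12.59j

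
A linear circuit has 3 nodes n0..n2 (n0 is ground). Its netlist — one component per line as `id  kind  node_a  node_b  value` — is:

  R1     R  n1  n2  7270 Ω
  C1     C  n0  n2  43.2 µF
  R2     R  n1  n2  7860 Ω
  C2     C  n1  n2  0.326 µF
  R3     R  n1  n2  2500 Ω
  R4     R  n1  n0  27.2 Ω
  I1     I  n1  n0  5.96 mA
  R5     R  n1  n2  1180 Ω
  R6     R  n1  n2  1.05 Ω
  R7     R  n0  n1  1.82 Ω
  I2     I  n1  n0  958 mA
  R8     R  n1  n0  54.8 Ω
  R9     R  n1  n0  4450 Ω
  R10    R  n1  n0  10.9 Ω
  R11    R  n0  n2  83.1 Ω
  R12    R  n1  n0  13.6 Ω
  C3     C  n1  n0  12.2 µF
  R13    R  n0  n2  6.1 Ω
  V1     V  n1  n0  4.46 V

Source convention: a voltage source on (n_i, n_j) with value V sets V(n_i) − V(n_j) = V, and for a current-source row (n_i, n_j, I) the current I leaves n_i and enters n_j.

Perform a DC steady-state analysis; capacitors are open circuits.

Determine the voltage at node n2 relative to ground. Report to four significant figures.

MNA unknowns: 2 node voltages V₁..V_2 plus 1 source current (V1)
R1: Y=0.0001376 on G[1,2]
C1: Y=0.000 on G[0,2]
R2: Y=0.0001272 on G[1,2]
C2: Y=0.000 on G[1,2]
R3: Y=0.0004000 on G[1,2]
R4: Y=0.03676 on G[1,0]
I1: z[1]−=0.00596, z[0]+=0.00596
R5: Y=0.0008475 on G[1,2]
R6: Y=0.9524 on G[1,2]
R7: Y=0.5495 on G[0,1]
I2: z[1]−=0.958, z[0]+=0.958
R8: Y=0.01825 on G[1,0]
R9: Y=0.0002247 on G[1,0]
R10: Y=0.09174 on G[1,0]
R11: Y=0.01203 on G[0,2]
R12: Y=0.07353 on G[1,0]
C3: Y=0.000 on G[1,0]
R13: Y=0.1639 on G[0,2]
V1: row V1−V0=4.46, i_V1 at 1,0
solve → V1=4.460, V2=3.765
aux → i_V1=-5.061

3.765 V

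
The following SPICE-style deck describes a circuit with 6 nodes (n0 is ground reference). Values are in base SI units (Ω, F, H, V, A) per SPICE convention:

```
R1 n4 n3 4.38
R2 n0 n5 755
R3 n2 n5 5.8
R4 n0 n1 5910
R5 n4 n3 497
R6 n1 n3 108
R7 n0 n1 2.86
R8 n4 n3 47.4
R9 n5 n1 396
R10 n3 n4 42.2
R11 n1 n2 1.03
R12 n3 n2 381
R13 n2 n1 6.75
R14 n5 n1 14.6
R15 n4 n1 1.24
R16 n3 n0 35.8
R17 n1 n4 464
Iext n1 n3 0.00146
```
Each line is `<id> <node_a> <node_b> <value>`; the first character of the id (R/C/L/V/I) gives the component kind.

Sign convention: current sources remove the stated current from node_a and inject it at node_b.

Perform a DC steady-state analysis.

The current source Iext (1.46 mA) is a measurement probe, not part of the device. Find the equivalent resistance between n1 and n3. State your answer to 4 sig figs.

R_eq = 4.115 Ω

MNA unknowns: 5 node voltages V₁..V_5
R1: Y=0.2283 on G[4,3]
R2: Y=0.001325 on G[0,5]
R3: Y=0.1724 on G[2,5]
R4: Y=0.0001692 on G[0,1]
R5: Y=0.002012 on G[4,3]
R6: Y=0.009259 on G[1,3]
R7: Y=0.3497 on G[0,1]
R8: Y=0.02110 on G[4,3]
R9: Y=0.002525 on G[5,1]
R10: Y=0.02370 on G[3,4]
R11: Y=0.9709 on G[1,2]
R12: Y=0.002625 on G[3,2]
R13: Y=0.1481 on G[2,1]
R14: Y=0.06849 on G[5,1]
R15: Y=0.8065 on G[4,1]
R16: Y=0.02793 on G[3,0]
R17: Y=0.002155 on G[1,4]
Iext: z[1]−=0.00146, z[3]+=0.00146
solve → V1=-0.0004427, V2=-0.0004289, V3=0.005565, V4=0.001082, V5=-0.0004306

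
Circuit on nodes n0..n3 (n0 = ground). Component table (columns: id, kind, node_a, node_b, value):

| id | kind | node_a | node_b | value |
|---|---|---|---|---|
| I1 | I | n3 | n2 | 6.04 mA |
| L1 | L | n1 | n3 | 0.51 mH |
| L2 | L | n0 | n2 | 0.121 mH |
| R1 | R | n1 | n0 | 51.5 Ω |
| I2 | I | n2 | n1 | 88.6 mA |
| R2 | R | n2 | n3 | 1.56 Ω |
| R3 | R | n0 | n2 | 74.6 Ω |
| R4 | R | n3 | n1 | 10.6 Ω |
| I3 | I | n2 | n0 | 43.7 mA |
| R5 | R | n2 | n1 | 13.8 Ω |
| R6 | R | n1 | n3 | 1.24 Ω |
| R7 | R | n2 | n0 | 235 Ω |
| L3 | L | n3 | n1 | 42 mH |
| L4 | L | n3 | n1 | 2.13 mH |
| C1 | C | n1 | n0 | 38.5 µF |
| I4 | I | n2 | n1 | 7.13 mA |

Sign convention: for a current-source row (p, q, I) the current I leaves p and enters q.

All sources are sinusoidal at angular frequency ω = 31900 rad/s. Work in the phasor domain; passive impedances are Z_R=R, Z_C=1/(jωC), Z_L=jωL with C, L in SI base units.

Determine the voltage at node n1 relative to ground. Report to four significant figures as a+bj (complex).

MNA unknowns: 3 node voltages V₁..V_3
I1: z[3]−=0.00604, z[2]+=0.00604
L1: Y=0.000-0.06147j on G[1,3]
L2: Y=0.000-0.2591j on G[0,2]
R1: Y=0.01942+0.000j on G[1,0]
I2: z[2]−=0.0886, z[1]+=0.0886
R2: Y=0.6410+0.000j on G[2,3]
R3: Y=0.01340+0.000j on G[0,2]
R4: Y=0.09434+0.000j on G[3,1]
I3: z[2]−=0.0437, z[0]+=0.0437
R5: Y=0.07246+0.000j on G[2,1]
R6: Y=0.8065+0.000j on G[1,3]
R7: Y=0.004255+0.000j on G[2,0]
L3: Y=0.000-0.0007464j on G[3,1]
L4: Y=0.000-0.01472j on G[3,1]
C1: Y=0.000+1.228j on G[1,0]
I4: z[2]−=0.00713, z[1]+=0.00713
solve → V1=-0.05166-0.0001674j, V2=-0.2550-0.1482j, V3=-0.1368-0.06597j

-0.05166-0.0001674j V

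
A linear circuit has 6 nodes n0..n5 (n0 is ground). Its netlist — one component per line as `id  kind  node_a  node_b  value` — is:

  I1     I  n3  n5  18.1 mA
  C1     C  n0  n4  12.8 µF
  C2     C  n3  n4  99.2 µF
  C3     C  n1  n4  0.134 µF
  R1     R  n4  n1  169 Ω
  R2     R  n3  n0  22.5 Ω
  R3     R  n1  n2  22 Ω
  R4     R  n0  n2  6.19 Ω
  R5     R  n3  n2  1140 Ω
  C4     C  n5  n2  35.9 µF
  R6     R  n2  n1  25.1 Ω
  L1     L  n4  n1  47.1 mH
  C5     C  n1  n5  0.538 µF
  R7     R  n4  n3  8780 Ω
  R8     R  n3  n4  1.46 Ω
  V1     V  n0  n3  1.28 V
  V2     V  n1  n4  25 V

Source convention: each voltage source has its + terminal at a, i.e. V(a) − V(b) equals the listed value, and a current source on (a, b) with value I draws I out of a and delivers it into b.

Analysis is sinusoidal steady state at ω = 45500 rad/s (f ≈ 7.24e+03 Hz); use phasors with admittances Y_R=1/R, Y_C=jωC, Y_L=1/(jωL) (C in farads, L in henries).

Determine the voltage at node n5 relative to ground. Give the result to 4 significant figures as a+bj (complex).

Element admittances at ω=45500 rad/s:
  I1: injects 0.0181 A into n5 (from n3)
  Y(C1) = 0.000+0.5824j S between n0,n4
  Y(C2) = 0.000+4.514j S between n3,n4
  Y(C3) = 0.000+0.006097j S between n1,n4
  Y(R1) = 0.005917+0.000j S between n4,n1
  Y(R2) = 0.04444+0.000j S between n3,n0
  Y(R3) = 0.04545+0.000j S between n1,n2
  Y(R4) = 0.1616+0.000j S between n0,n2
  Y(R5) = 0.0008772+0.000j S between n3,n2
  Y(C4) = 0.000+1.633j S between n5,n2
  Y(R6) = 0.03984+0.000j S between n2,n1
  Y(L1) = 0.000-0.0004666j S between n4,n1
  Y(C5) = 0.000+0.02448j S between n1,n5
  Y(R7) = 0.0001139+0.000j S between n4,n3
  Y(R8) = 0.6849+0.000j S between n3,n4
  V1: constraint V(n0)−V(n3) = 1.28
  V2: constraint V(n1)−V(n4) = 25
Assemble and solve the 7×7 MNA system:
  V(n1)=23.78+0.2718j  V(n2)=8.384+1.592j  V(n3)=-1.280+0.000j  V(n4)=-1.221+0.2718j  V(n5)=8.611+1.562j
  i(V1)=1.139-0.4539j  i(V2)=-1.493-0.3994j

8.611+1.562j V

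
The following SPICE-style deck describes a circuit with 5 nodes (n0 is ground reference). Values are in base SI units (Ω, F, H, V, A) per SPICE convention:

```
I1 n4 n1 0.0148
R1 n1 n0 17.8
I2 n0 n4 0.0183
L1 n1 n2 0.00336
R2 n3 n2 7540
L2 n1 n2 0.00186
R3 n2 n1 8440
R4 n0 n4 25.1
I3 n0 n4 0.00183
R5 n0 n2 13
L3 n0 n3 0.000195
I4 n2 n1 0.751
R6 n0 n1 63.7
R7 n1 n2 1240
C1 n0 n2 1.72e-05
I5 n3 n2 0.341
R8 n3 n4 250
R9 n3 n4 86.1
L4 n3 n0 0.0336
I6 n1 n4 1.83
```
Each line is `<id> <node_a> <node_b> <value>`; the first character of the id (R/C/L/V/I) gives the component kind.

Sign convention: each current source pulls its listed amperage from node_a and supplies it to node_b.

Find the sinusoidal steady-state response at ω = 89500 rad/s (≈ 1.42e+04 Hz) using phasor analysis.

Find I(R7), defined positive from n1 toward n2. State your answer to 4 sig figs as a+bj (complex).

Element admittances at ω=89500 rad/s:
  I1: injects 0.0148 A into n1 (from n4)
  Y(R1) = 0.05618+0.000j S between n1,n0
  I2: injects 0.0183 A into n4 (from n0)
  Y(L1) = 0.000-0.003325j S between n1,n2
  Y(R2) = 0.0001326+0.000j S between n3,n2
  Y(L2) = 0.000-0.006007j S between n1,n2
  Y(R3) = 0.0001185+0.000j S between n2,n1
  Y(R4) = 0.03984+0.000j S between n0,n4
  I3: injects 0.00183 A into n4 (from n0)
  Y(R5) = 0.07692+0.000j S between n0,n2
  Y(L3) = 0.000-0.05730j S between n0,n3
  I4: injects 0.751 A into n1 (from n2)
  Y(R6) = 0.01570+0.000j S between n0,n1
  Y(R7) = 0.0008065+0.000j S between n1,n2
  Y(C1) = 0.000+1.539j S between n0,n2
  I5: injects 0.341 A into n2 (from n3)
  Y(R8) = 0.004000+0.000j S between n3,n4
  Y(R9) = 0.01161+0.000j S between n3,n4
  Y(L4) = 0.000-0.0003325j S between n3,n0
  I6: injects 1.83 A into n4 (from n1)
Assemble and solve the 4×4 MNA system:
  V(n1)=-14.34-1.844j  V(n2)=0.07177+0.2915j  V(n3)=0.5776+2.936j  V(n4)=33.26+0.8268j

-0.01162-0.001722j A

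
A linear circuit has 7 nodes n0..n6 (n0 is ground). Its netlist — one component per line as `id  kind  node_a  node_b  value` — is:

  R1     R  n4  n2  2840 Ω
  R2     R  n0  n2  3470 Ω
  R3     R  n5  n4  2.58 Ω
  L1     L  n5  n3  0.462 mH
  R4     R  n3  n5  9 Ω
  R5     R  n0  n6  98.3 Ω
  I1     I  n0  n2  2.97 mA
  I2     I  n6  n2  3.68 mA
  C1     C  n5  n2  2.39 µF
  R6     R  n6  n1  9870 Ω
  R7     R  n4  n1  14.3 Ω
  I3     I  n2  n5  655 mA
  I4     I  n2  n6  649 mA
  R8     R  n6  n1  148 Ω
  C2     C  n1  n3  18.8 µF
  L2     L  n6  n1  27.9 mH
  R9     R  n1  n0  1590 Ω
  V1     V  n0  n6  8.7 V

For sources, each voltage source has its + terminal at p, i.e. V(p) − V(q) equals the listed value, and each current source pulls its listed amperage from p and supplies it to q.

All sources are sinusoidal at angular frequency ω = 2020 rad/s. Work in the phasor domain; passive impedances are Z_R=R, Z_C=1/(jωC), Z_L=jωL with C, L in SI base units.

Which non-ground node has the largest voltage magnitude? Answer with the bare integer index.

Apply KCL at each of the 6 non-ground nodes and solve the resulting linear system.
Node n1: branches {R6, R7, R8, C2, L2, R9} → V_1 = -17.96-31.02j
Node n2: branches {R1, R2, I1, I2, C1, I3, I4} → V_2 = -59.14+235.5j
Node n3: branches {L1, R4, C2} → V_3 = -26.17-26.98j
Node n4: branches {R1, R3, R7} → V_4 = -24.71-27.54j
Node n5: branches {R3, L1, R4, C1, I3} → V_5 = -25.90-27.15j
Node n6: branches {R5, I2, R6, I4, R8, L2, V1} → V_6 = -8.700+0.000j
Source currents: i(V1)=-0.1198+0.04837j

2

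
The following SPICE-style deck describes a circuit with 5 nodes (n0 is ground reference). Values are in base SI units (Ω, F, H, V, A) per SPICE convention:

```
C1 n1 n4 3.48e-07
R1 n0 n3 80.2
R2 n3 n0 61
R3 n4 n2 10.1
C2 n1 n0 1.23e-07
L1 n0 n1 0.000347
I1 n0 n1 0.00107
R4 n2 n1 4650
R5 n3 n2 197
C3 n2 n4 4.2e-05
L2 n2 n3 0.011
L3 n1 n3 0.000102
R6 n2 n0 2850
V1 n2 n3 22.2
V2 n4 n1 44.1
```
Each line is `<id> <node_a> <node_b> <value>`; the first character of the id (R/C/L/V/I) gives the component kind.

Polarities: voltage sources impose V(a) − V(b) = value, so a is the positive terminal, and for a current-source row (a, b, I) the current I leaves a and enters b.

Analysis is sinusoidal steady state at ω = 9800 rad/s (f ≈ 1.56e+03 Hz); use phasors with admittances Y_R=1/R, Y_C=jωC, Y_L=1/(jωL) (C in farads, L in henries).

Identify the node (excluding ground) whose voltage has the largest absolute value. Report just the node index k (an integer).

MNA unknowns: 4 node voltages V₁..V_4 plus 2 source currents (V1, V2)
C1: Y=0.000+0.003410j on G[1,4]
R1: Y=0.01247+0.000j on G[0,3]
R2: Y=0.01639+0.000j on G[3,0]
R3: Y=0.09901+0.000j on G[4,2]
C2: Y=0.000+0.001205j on G[1,0]
L1: Y=0.000-0.2941j on G[0,1]
I1: z[0]−=0.00107, z[1]+=0.00107
R4: Y=0.0002151+0.000j on G[2,1]
R5: Y=0.005076+0.000j on G[3,2]
C3: Y=0.000+0.4116j on G[2,4]
L2: Y=0.000-0.009276j on G[2,3]
L3: Y=0.000-1.000j on G[1,3]
R6: Y=0.0003509+0.000j on G[2,0]
V1: row V2−V3=22.2, i_V1 at 2,3
V2: row V4−V1=44.1, i_V2 at 4,1
solve → V1=0.7887+1.275j, V2=9.190+7.907j, V3=-13.01+7.907j, V4=44.89+1.275j
aux → i_V1=6.147+14.24j, i_V2=-6.264-14.19j

4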